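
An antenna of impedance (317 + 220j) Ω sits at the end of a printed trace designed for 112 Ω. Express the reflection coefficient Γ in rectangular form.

Γ ≈ 0.587 + j0.212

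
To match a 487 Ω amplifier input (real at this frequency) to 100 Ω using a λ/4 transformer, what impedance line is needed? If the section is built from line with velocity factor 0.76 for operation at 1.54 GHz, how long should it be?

Z_qwt = √(Z_0·R_L) = √(100 × 487) = √48700
λ = 0.76·c/f = 0.148 m, so l = λ/4 = 0.037 m

Z_qwt ≈ 221 Ω; length ≈ 3.7 cm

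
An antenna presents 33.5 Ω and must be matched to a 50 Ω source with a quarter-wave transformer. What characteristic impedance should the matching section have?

Z_qwt = √(Z_0·R_L) = √(50 × 33.5) = √1675

Z_qwt ≈ 40.9 Ω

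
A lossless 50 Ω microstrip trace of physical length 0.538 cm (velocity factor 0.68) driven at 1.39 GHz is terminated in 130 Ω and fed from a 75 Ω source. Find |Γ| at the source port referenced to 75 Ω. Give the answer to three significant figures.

|Γ| ≈ 0.304

λ = v/f = 0.68·c / 1.39 GHz = 0.147 m
βl = 2π·l/λ = 2π × 0.0367 = 13.2°
tan(βl) = 0.234
Z_in = Z_0·(Z_L + jZ_0·tanβl)/(Z_0 + jZ_L·tanβl) = 100 − j49.2 Ω
Γ_s = (Z_in − Z_s)/(Z_in + Z_s) = (25 − j49.2)/(175 − j49.2), |Γ_s| = 0.304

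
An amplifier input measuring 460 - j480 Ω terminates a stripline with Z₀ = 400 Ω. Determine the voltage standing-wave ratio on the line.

VSWR ≈ 2.93

Γ = (Z_L − Z_0)/(Z_L + Z_0) = (60 − j480)/(860 − j480)
|Γ| = 484/985 = 0.491
VSWR = (1 + |Γ|)/(1 − |Γ|) = 1.49/0.509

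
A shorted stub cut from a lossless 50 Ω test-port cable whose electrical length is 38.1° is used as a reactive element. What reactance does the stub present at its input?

tan(βl) = 0.784
For a shorted stub, Z_in = jZ_0·tan(βl)

X_in ≈ 39.2 Ω (inductive)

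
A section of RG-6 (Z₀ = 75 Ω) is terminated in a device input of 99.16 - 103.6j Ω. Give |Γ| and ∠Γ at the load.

Γ ≈ 0.525 ∠ -46.1°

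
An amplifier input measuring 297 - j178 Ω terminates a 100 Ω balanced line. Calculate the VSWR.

Γ = (Z_L − Z_0)/(Z_L + Z_0) = (197 − j178)/(397 − j178)
|Γ| = 266/435 = 0.61
VSWR = (1 + |Γ|)/(1 − |Γ|) = 1.61/0.39

VSWR ≈ 4.13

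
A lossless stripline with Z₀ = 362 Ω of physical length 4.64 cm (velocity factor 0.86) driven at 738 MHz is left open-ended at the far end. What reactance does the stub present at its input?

λ = v/f = 0.86·c / 738 MHz = 0.35 m
βl = 2π·l/λ = 2π × 0.133 = 47.8°
tan(βl) = 1.1
For an open-ended stub, Z_in = −jZ_0·cot(βl) = −jZ_0/tan(βl)

X_in ≈ -328 Ω (capacitive)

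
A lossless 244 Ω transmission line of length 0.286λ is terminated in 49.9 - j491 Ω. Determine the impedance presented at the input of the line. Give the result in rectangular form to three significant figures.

βl = 2π × 0.286 = 103°
tan(βl) = tan(103°) = -4.35
Z_in = Z_0·(Z_L + jZ_0·tanβl)/(Z_0 + jZ_L·tanβl)
     = 244·(49.9 − j1550)/(-1890 − j217)

Z_in ≈ 16.3 + j198 Ω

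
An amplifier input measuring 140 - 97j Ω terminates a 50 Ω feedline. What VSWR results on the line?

Γ = (Z_L − Z_0)/(Z_L + Z_0) = (90 − j97)/(190 − j97)
|Γ| = 132/213 = 0.62
VSWR = (1 + |Γ|)/(1 − |Γ|) = 1.62/0.38

VSWR ≈ 4.27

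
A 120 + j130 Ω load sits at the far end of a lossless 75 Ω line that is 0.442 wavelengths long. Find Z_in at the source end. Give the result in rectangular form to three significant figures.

βl = 2π × 0.442 = 159°
tan(βl) = tan(159°) = -0.381
Z_in = Z_0·(Z_L + jZ_0·tanβl)/(Z_0 + jZ_L·tanβl)
     = 75·(120 + j101)/(125 − j45.8)

Z_in ≈ 43.9 + j77.2 Ω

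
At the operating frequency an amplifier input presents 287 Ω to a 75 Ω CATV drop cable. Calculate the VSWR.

VSWR ≈ 3.83

Γ = (287 − 75)/(287 + 75) = 0.586
VSWR = (1 + 0.586)/(1 − 0.586)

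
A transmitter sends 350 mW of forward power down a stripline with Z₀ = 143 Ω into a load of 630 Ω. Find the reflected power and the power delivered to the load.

Γ = (630 − 143)/(630 + 143) = 0.63
|Γ|² = 0.397
P_refl = |Γ|²·P_inc = 139 mW, P_del = (1 − |Γ|²)·P_inc = 211 mW

P_reflected ≈ 139 mW; P_delivered ≈ 211 mW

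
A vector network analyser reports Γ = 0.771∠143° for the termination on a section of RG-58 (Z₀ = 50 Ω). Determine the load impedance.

Z_L = Z_0·(1 + Γ)/(1 − Γ) = 50·(0.384 + j0.464)/(1.62 − j0.464)

Z_L ≈ 7.18 + j16.4 Ω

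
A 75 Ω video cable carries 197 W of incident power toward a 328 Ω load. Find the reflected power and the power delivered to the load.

P_reflected ≈ 77.6 W; P_delivered ≈ 119 W

Γ = (328 − 75)/(328 + 75) = 0.628
|Γ|² = 0.394
P_refl = |Γ|²·P_inc = 77.6 W, P_del = (1 − |Γ|²)·P_inc = 119 W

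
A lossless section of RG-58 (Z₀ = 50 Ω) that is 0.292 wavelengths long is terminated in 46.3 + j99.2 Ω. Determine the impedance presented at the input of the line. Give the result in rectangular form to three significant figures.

βl = 2π × 0.292 = 105°
tan(βl) = tan(105°) = -3.7
Z_in = Z_0·(Z_L + jZ_0·tanβl)/(Z_0 + jZ_L·tanβl)
     = 50·(46.3 − j85.9)/(417 − j171)

Z_in ≈ 8.37 − j6.85 Ω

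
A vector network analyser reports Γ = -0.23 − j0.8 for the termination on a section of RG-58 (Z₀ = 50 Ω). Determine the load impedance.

Z_L = Z_0·(1 + Γ)/(1 − Γ) = 50·(0.77 − j0.8)/(1.23 + j0.8)

Z_L ≈ 7.13 − j37.2 Ω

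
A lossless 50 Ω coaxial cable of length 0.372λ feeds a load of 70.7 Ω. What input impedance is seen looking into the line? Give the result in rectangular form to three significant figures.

Z_in ≈ 46.6 + j16.4 Ω

βl = 2π × 0.372 = 134°
tan(βl) = tan(134°) = -1.04
Z_in = Z_0·(Z_L + jZ_0·tanβl)/(Z_0 + jZ_L·tanβl)
     = 50·(70.7 − j51.9)/(50 − j73.4)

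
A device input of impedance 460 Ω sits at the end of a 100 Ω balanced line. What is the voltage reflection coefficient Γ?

Γ = (Z_L − Z_0)/(Z_L + Z_0) = (460 − 100)/(460 + 100) = 360/560

Γ = 0.643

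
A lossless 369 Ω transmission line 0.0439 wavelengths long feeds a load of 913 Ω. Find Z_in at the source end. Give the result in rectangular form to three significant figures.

βl = 2π × 0.0439 = 15.8°
tan(βl) = tan(15.8°) = 0.283
Z_in = Z_0·(Z_L + jZ_0·tanβl)/(Z_0 + jZ_L·tanβl)
     = 369·(913 + j104)/(369 + j258)

Z_in ≈ 662 − j359 Ω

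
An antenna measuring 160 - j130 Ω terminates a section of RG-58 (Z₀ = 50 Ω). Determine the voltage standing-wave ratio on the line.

Γ = (Z_L − Z_0)/(Z_L + Z_0) = (110 − j130)/(210 − j130)
|Γ| = 170/247 = 0.689
VSWR = (1 + |Γ|)/(1 − |Γ|) = 1.69/0.311

VSWR ≈ 5.44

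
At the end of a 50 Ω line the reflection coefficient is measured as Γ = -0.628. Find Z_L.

Z_L ≈ 11.4 Ω

Z_L = Z_0·(1 + Γ)/(1 − Γ) = 50·(0.372)/(1.63)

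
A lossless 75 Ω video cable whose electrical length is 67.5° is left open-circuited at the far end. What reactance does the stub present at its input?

tan(βl) = 2.41
For an open-circuited stub, Z_in = −jZ_0·cot(βl) = −jZ_0/tan(βl)

X_in ≈ -31.1 Ω (capacitive)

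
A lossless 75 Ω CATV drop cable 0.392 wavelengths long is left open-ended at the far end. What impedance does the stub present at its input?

βl = 2π × 0.392 = 141°
tan(βl) = -0.806
For an open-ended stub, Z_in = −jZ_0·cot(βl) = −jZ_0/tan(βl)

Z_in ≈ +j93 Ω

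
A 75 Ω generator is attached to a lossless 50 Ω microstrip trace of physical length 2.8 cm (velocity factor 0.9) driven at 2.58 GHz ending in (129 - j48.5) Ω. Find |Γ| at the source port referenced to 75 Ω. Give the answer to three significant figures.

|Γ| ≈ 0.626

λ = v/f = 0.9·c / 2.58 GHz = 0.105 m
βl = 2π·l/λ = 2π × 0.268 = 96.3°
tan(βl) = -9.03
Z_in = Z_0·(Z_L + jZ_0·tanβl)/(Z_0 + jZ_L·tanβl) = 17.7 + j11.4 Ω
Γ_s = (Z_in − Z_s)/(Z_in + Z_s) = (-57.3 + j11.4)/(92.7 + j11.4), |Γ_s| = 0.626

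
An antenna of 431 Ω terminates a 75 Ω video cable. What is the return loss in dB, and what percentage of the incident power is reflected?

RL ≈ 3.05 dB; 49.5% of incident power reflected

Γ = (431 − 75)/(431 + 75) = 0.704
RL = −20·log₁₀(0.704) = 3.05 dB
P_refl/P_inc = |Γ|² = 0.495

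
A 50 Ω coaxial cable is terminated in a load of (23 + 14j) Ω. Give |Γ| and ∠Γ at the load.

Γ ≈ 0.409 ∠ 142°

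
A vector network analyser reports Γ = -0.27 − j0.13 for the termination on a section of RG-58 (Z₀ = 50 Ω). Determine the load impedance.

Z_L = Z_0·(1 + Γ)/(1 − Γ) = 50·(0.73 − j0.13)/(1.27 + j0.13)

Z_L ≈ 27.9 − j7.98 Ω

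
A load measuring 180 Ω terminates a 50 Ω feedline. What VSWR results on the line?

VSWR ≈ 3.6

Γ = (180 − 50)/(180 + 50) = 0.565
VSWR = (1 + 0.565)/(1 − 0.565)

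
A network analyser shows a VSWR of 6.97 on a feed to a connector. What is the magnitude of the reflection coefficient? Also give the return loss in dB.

|Γ| ≈ 0.749; return loss ≈ 2.51 dB

|Γ| = (S − 1)/(S + 1) = (6.97 − 1)/(6.97 + 1) = 5.97/7.97
RL = −20·log₁₀|Γ| = −20·log₁₀(0.749)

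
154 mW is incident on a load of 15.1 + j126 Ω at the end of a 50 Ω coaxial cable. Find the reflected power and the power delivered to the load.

P_reflected ≈ 131 mW; P_delivered ≈ 23.1 mW

|Γ| = |(-34.9 + j126)/(65.1 + j126)| = 0.922
|Γ|² = 0.85
P_refl = |Γ|²·P_inc = 131 mW, P_del = (1 − |Γ|²)·P_inc = 23.1 mW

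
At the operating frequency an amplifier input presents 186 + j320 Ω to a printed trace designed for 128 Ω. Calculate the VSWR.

Γ = (Z_L − Z_0)/(Z_L + Z_0) = (58 + j320)/(314 + j320)
|Γ| = 325/448 = 0.725
VSWR = (1 + |Γ|)/(1 − |Γ|) = 1.73/0.275

VSWR ≈ 6.28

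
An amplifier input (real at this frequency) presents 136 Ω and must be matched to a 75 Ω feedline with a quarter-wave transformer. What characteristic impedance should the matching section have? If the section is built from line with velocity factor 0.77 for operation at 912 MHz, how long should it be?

Z_qwt ≈ 101 Ω; length ≈ 6.33 cm

Z_qwt = √(Z_0·R_L) = √(75 × 136) = √10200
λ = 0.77·c/f = 0.253 m, so l = λ/4 = 0.0633 m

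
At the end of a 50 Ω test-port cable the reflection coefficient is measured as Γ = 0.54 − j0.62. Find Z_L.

Z_L = Z_0·(1 + Γ)/(1 − Γ) = 50·(1.54 − j0.62)/(0.46 + j0.62)

Z_L ≈ 27.2 − j104 Ω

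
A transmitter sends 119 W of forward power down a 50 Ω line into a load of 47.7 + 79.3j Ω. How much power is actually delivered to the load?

P_delivered ≈ 71.7 W

|Γ| = |(-2.3 + j79.3)/(97.7 + j79.3)| = 0.63
|Γ|² = 0.397
P_refl = |Γ|²·P_inc = 47.3 W, P_del = (1 − |Γ|²)·P_inc = 71.7 W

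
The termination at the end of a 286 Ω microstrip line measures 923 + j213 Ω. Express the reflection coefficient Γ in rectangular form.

Γ = (Z_L − Z_0)/(Z_L + Z_0) = (637 + j213)/(1209 + j213)

Γ ≈ 0.541 + j0.0808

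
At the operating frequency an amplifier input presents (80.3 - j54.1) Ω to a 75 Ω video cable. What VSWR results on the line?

Γ = (Z_L − Z_0)/(Z_L + Z_0) = (5.3 − j54.1)/(155.3 − j54.1)
|Γ| = 54.4/164 = 0.331
VSWR = (1 + |Γ|)/(1 − |Γ|) = 1.33/0.669

VSWR ≈ 1.99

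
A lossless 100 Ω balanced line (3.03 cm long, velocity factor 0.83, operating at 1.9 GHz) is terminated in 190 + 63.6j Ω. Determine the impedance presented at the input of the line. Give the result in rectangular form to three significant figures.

Z_in ≈ 49.7 − j25.4 Ω

λ = v/f = 0.83·c / 1.9 GHz = 0.131 m
βl = 2π·l/λ = 2π × 0.231 = 83.2°
tan(βl) = tan(83.2°) = 8.43
Z_in = Z_0·(Z_L + jZ_0·tanβl)/(Z_0 + jZ_L·tanβl)
     = 100·(190 + j906)/(-436 + j1600)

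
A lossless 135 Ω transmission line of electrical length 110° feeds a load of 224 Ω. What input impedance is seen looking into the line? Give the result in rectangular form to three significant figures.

tan(βl) = tan(110°) = -2.75
Z_in = Z_0·(Z_L + jZ_0·tanβl)/(Z_0 + jZ_L·tanβl)
     = 135·(224 − j371)/(135 − j615)

Z_in ≈ 87.9 + j29.9 Ω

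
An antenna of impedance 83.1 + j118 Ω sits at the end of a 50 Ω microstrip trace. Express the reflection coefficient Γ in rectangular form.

Γ ≈ 0.579 + j0.373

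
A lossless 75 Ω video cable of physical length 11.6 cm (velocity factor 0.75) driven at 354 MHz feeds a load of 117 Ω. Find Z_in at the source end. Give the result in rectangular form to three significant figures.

Z_in ≈ 53.4 − j18.4 Ω

λ = v/f = 0.75·c / 354 MHz = 0.636 m
βl = 2π·l/λ = 2π × 0.183 = 65.7°
tan(βl) = tan(65.7°) = 2.22
Z_in = Z_0·(Z_L + jZ_0·tanβl)/(Z_0 + jZ_L·tanβl)
     = 75·(117 + j166)/(75 + j259)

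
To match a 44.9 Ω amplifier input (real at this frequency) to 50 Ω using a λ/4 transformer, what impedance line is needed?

Z_qwt = √(Z_0·R_L) = √(50 × 44.9) = √2245

Z_qwt ≈ 47.4 Ω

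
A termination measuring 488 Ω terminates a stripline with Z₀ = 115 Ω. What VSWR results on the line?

VSWR ≈ 4.24

For a purely resistive load, VSWR = R_L/Z_0 or Z_0/R_L (whichever > 1) = 488/115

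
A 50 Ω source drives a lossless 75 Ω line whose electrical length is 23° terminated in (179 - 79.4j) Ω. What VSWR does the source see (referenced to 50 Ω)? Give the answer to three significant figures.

tan(βl) = 0.424
Z_in = Z_0·(Z_L + jZ_0·tanβl)/(Z_0 + jZ_L·tanβl) = 67.6 − j80 Ω
Γ_s = (Z_in − Z_s)/(Z_in + Z_s) = (17.6 − j80)/(118 − j80), |Γ_s| = 0.576
VSWR = (1 + |Γ_s|)/(1 − |Γ_s|)

VSWR ≈ 3.72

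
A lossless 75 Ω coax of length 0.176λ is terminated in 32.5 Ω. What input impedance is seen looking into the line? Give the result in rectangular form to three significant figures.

Z_in ≈ 92.6 + j69.5 Ω

βl = 2π × 0.176 = 63.4°
tan(βl) = tan(63.4°) = 1.99
Z_in = Z_0·(Z_L + jZ_0·tanβl)/(Z_0 + jZ_L·tanβl)
     = 75·(32.5 + j150)/(75 + j64.8)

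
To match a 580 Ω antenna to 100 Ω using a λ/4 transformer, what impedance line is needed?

Z_qwt ≈ 241 Ω

Z_qwt = √(Z_0·R_L) = √(100 × 580) = √58000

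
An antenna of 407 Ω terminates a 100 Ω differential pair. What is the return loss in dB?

Γ = (407 − 100)/(407 + 100) = 0.606
RL = −20·log₁₀|Γ| = −20·log₁₀(0.606)

RL ≈ 4.36 dB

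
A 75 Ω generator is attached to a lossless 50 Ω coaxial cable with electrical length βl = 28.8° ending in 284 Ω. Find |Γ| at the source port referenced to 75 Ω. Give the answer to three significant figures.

tan(βl) = 0.55
Z_in = Z_0·(Z_L + jZ_0·tanβl)/(Z_0 + jZ_L·tanβl) = 34.4 − j79.9 Ω
Γ_s = (Z_in − Z_s)/(Z_in + Z_s) = (-40.6 − j79.9)/(109 − j79.9), |Γ_s| = 0.662

|Γ| ≈ 0.662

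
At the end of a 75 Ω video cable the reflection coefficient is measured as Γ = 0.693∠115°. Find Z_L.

Z_L = Z_0·(1 + Γ)/(1 − Γ) = 75·(0.707 + j0.628)/(1.29 − j0.628)

Z_L ≈ 18.9 + j45.6 Ω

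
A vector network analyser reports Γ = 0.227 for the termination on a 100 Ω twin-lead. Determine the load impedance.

Z_L = Z_0·(1 + Γ)/(1 − Γ) = 100·(1.23)/(0.773)

Z_L ≈ 159 Ω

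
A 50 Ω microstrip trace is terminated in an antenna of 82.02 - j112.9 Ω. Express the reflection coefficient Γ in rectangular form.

Γ = (Z_L − Z_0)/(Z_L + Z_0) = (32.02 − j112.9)/(132 − j112.9)

Γ ≈ 0.562 − j0.374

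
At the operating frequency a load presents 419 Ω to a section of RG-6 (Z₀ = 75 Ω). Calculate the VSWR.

VSWR ≈ 5.59

For a purely resistive load, VSWR = R_L/Z_0 or Z_0/R_L (whichever > 1) = 419/75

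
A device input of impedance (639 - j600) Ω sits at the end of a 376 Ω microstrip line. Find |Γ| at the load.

|Γ| ≈ 0.556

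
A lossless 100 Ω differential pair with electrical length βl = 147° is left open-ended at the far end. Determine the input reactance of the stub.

X_in ≈ 154 Ω (inductive)

tan(βl) = -0.649
For an open-ended stub, Z_in = −jZ_0·cot(βl) = −jZ_0/tan(βl)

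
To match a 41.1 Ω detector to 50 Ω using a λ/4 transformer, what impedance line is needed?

Z_qwt = √(Z_0·R_L) = √(50 × 41.1) = √2055

Z_qwt ≈ 45.3 Ω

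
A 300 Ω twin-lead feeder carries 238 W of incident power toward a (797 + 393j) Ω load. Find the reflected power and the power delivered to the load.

P_reflected ≈ 70.4 W; P_delivered ≈ 168 W

|Γ| = |(497 + j393)/(1097 + j393)| = 0.544
|Γ|² = 0.296
P_refl = |Γ|²·P_inc = 70.4 W, P_del = (1 − |Γ|²)·P_inc = 168 W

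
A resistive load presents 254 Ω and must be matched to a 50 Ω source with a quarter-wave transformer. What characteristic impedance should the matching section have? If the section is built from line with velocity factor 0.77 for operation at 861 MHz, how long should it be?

Z_qwt = √(Z_0·R_L) = √(50 × 254) = √12700
λ = 0.77·c/f = 0.268 m, so l = λ/4 = 0.0671 m

Z_qwt ≈ 113 Ω; length ≈ 6.71 cm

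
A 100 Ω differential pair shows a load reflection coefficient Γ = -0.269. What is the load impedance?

Z_L = Z_0·(1 + Γ)/(1 − Γ) = 100·(0.731)/(1.27)

Z_L ≈ 57.6 Ω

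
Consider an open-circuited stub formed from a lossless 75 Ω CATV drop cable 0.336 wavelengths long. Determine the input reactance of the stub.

βl = 2π × 0.336 = 121°
tan(βl) = -1.67
For an open-circuited stub, Z_in = −jZ_0·cot(βl) = −jZ_0/tan(βl)

X_in ≈ 45 Ω (inductive)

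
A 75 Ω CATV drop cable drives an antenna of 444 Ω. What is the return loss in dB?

Γ = (444 − 75)/(444 + 75) = 0.711
RL = −20·log₁₀|Γ| = −20·log₁₀(0.711)

RL ≈ 2.96 dB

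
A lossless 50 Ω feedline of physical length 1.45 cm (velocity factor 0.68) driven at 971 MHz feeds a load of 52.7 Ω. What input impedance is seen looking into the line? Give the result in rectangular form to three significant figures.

λ = v/f = 0.68·c / 971 MHz = 0.21 m
βl = 2π·l/λ = 2π × 0.069 = 24.8°
tan(βl) = tan(24.8°) = 0.463
Z_in = Z_0·(Z_L + jZ_0·tanβl)/(Z_0 + jZ_L·tanβl)
     = 50·(52.7 + j23.2)/(50 + j24.4)

Z_in ≈ 51.7 − j2.07 Ω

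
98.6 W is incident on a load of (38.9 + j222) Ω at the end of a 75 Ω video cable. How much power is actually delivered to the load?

|Γ| = |(-36.1 + j222)/(113.9 + j222)| = 0.901
|Γ|² = 0.813
P_refl = |Γ|²·P_inc = 80.1 W, P_del = (1 − |Γ|²)·P_inc = 18.5 W

P_delivered ≈ 18.5 W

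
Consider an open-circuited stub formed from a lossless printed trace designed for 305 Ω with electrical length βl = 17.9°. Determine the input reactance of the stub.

tan(βl) = 0.323
For an open-circuited stub, Z_in = −jZ_0·cot(βl) = −jZ_0/tan(βl)

X_in ≈ -944 Ω (capacitive)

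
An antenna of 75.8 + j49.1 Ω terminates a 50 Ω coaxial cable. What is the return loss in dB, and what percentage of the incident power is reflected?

Γ = (25.8 + j49.1)/(125.8 + j49.1), |Γ| = 0.411
RL = −20·log₁₀(0.411) = 7.73 dB
P_refl/P_inc = |Γ|² = 0.169

RL ≈ 7.73 dB; 16.9% of incident power reflected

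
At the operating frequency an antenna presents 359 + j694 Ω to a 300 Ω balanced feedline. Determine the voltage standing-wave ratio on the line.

Γ = (Z_L − Z_0)/(Z_L + Z_0) = (59 + j694)/(659 + j694)
|Γ| = 697/957 = 0.728
VSWR = (1 + |Γ|)/(1 − |Γ|) = 1.73/0.272

VSWR ≈ 6.35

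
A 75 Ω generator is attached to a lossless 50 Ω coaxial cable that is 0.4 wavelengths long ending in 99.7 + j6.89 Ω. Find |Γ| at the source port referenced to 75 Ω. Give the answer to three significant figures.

|Γ| ≈ 0.355

βl = 2π × 0.4 = 144°
tan(βl) = -0.727
Z_in = Z_0·(Z_L + jZ_0·tanβl)/(Z_0 + jZ_L·tanβl) = 46 + j33.9 Ω
Γ_s = (Z_in − Z_s)/(Z_in + Z_s) = (-29 + j33.9)/(121 + j33.9), |Γ_s| = 0.355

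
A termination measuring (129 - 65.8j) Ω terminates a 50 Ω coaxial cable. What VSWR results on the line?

VSWR ≈ 3.34

Γ = (Z_L − Z_0)/(Z_L + Z_0) = (79 − j65.8)/(179 − j65.8)
|Γ| = 103/191 = 0.539
VSWR = (1 + |Γ|)/(1 − |Γ|) = 1.54/0.461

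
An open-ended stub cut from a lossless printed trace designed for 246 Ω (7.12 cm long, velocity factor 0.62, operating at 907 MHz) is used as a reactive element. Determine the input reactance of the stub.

X_in ≈ 172 Ω (inductive)

λ = v/f = 0.62·c / 907 MHz = 0.205 m
βl = 2π·l/λ = 2π × 0.347 = 125°
tan(βl) = -1.43
For an open-ended stub, Z_in = −jZ_0·cot(βl) = −jZ_0/tan(βl)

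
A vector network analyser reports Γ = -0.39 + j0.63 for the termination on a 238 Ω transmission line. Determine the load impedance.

Z_L ≈ 46.1 + j129 Ω

Z_L = Z_0·(1 + Γ)/(1 − Γ) = 238·(0.61 + j0.63)/(1.39 − j0.63)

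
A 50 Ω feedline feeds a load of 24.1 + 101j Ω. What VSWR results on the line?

VSWR ≈ 10.9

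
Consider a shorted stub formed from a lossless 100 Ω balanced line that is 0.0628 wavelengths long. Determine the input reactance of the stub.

X_in ≈ 41.6 Ω (inductive)

βl = 2π × 0.0628 = 22.6°
tan(βl) = 0.416
For a shorted stub, Z_in = jZ_0·tan(βl)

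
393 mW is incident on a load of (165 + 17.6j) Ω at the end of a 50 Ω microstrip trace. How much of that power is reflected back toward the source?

|Γ| = |(115 + j17.6)/(215 + j17.6)| = 0.539
|Γ|² = 0.291
P_refl = |Γ|²·P_inc = 114 mW, P_del = (1 − |Γ|²)·P_inc = 279 mW

P_reflected ≈ 114 mW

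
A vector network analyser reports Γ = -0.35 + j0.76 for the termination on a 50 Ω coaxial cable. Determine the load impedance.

Z_L ≈ 6.25 + j31.7 Ω

Z_L = Z_0·(1 + Γ)/(1 − Γ) = 50·(0.65 + j0.76)/(1.35 − j0.76)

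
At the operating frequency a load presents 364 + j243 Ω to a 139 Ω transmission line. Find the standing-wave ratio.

Γ = (Z_L − Z_0)/(Z_L + Z_0) = (225 + j243)/(503 + j243)
|Γ| = 331/559 = 0.593
VSWR = (1 + |Γ|)/(1 − |Γ|) = 1.59/0.407

VSWR ≈ 3.91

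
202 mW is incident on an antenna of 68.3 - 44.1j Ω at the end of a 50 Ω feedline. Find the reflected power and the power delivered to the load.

|Γ| = |(18.3 − j44.1)/(118.3 − j44.1)| = 0.378
|Γ|² = 0.143
P_refl = |Γ|²·P_inc = 28.9 mW, P_del = (1 − |Γ|²)·P_inc = 173 mW

P_reflected ≈ 28.9 mW; P_delivered ≈ 173 mW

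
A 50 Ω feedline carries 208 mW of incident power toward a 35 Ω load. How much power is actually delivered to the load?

Γ = (35 − 50)/(35 + 50) = -0.176
|Γ|² = 0.0311
P_refl = |Γ|²·P_inc = 6.48 mW, P_del = (1 − |Γ|²)·P_inc = 202 mW

P_delivered ≈ 202 mW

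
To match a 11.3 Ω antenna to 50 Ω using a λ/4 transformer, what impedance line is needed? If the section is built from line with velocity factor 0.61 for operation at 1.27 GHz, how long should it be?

Z_qwt = √(Z_0·R_L) = √(50 × 11.3) = √565
λ = 0.61·c/f = 0.144 m, so l = λ/4 = 0.036 m

Z_qwt ≈ 23.8 Ω; length ≈ 3.6 cm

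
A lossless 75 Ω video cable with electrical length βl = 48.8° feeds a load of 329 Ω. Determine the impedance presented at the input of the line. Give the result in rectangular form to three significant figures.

Z_in ≈ 29 − j59.9 Ω

tan(βl) = tan(48.8°) = 1.14
Z_in = Z_0·(Z_L + jZ_0·tanβl)/(Z_0 + jZ_L·tanβl)
     = 75·(329 + j85.7)/(75 + j376)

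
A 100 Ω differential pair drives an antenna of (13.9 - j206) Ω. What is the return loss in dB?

Γ = (-86.1 − j206)/(113.9 − j206), |Γ| = 0.949
RL = −20·log₁₀|Γ| = −20·log₁₀(0.949)

RL ≈ 0.459 dB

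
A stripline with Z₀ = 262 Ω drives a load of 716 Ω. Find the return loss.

RL ≈ 6.67 dB

Γ = (716 − 262)/(716 + 262) = 0.464
RL = −20·log₁₀|Γ| = −20·log₁₀(0.464)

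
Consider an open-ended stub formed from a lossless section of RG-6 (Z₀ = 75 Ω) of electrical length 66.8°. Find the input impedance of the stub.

tan(βl) = 2.33
For an open-ended stub, Z_in = −jZ_0·cot(βl) = −jZ_0/tan(βl)

Z_in ≈ −j32.1 Ω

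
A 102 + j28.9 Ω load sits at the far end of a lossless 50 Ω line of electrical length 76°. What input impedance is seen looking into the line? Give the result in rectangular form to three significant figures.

tan(βl) = tan(76°) = 4.01
Z_in = Z_0·(Z_L + jZ_0·tanβl)/(Z_0 + jZ_L·tanβl)
     = 50·(102 + j229)/(-65.9 + j409)

Z_in ≈ 25.4 − j16.6 Ω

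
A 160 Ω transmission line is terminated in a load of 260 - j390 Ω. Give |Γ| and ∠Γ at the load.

Γ ≈ 0.702 ∠ -32.7°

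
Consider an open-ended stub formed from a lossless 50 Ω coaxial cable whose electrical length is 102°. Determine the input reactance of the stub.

tan(βl) = -4.7
For an open-ended stub, Z_in = −jZ_0·cot(βl) = −jZ_0/tan(βl)

X_in ≈ 10.6 Ω (inductive)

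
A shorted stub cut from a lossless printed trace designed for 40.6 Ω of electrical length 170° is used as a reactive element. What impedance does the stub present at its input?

Z_in ≈ −j7.16 Ω

tan(βl) = -0.176
For a shorted stub, Z_in = jZ_0·tan(βl)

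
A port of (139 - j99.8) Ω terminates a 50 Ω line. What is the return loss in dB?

RL ≈ 4.07 dB

Γ = (89 − j99.8)/(189 − j99.8), |Γ| = 0.626
RL = −20·log₁₀|Γ| = −20·log₁₀(0.626)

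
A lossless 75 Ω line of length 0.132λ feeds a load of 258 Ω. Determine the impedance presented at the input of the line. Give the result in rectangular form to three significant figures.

βl = 2π × 0.132 = 47.5°
tan(βl) = tan(47.5°) = 1.09
Z_in = Z_0·(Z_L + jZ_0·tanβl)/(Z_0 + jZ_L·tanβl)
     = 75·(258 + j81.9)/(75 + j282)

Z_in ≈ 37.4 − j58.7 Ω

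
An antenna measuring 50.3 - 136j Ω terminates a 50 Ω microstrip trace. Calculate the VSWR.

Γ = (Z_L − Z_0)/(Z_L + Z_0) = (0.3 − j136)/(100.3 − j136)
|Γ| = 136/169 = 0.805
VSWR = (1 + |Γ|)/(1 − |Γ|) = 1.8/0.195

VSWR ≈ 9.25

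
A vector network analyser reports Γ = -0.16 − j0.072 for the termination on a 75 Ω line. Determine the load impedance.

Z_L = Z_0·(1 + Γ)/(1 − Γ) = 75·(0.84 − j0.072)/(1.16 + j0.072)

Z_L ≈ 53.8 − j8 Ω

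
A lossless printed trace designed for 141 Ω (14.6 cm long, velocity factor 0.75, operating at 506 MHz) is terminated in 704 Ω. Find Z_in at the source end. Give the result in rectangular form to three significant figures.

λ = v/f = 0.75·c / 506 MHz = 0.445 m
βl = 2π·l/λ = 2π × 0.328 = 118°
tan(βl) = tan(118°) = -1.86
Z_in = Z_0·(Z_L + jZ_0·tanβl)/(Z_0 + jZ_L·tanβl)
     = 141·(704 − j263)/(141 − j1310)

Z_in ≈ 35.9 + j71.7 Ω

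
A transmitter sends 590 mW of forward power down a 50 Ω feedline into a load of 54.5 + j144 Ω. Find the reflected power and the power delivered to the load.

|Γ| = |(4.5 + j144)/(104.5 + j144)| = 0.81
|Γ|² = 0.656
P_refl = |Γ|²·P_inc = 387 mW, P_del = (1 − |Γ|²)·P_inc = 203 mW

P_reflected ≈ 387 mW; P_delivered ≈ 203 mW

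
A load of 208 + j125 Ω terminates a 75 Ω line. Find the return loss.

Γ = (133 + j125)/(283 + j125), |Γ| = 0.59
RL = −20·log₁₀|Γ| = −20·log₁₀(0.59)

RL ≈ 4.58 dB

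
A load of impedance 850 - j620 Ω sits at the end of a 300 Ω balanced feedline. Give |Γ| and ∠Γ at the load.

Γ ≈ 0.634 ∠ -20.1°

Γ = (Z_L − Z_0)/(Z_L + Z_0) = (550 − j620)/(1150 − j620)
|Γ| = 829/1310 = 0.634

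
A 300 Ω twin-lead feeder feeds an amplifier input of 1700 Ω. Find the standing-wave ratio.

VSWR ≈ 5.67

Γ = (1700 − 300)/(1700 + 300) = 0.7
VSWR = (1 + 0.7)/(1 − 0.7)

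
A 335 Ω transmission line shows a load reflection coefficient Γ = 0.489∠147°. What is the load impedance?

Z_L = Z_0·(1 + Γ)/(1 − Γ) = 335·(0.59 + j0.266)/(1.41 − j0.266)

Z_L ≈ 124 + j86.6 Ω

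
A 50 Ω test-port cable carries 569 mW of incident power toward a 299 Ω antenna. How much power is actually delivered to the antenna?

P_delivered ≈ 279 mW

Γ = (299 − 50)/(299 + 50) = 0.713
|Γ|² = 0.509
P_refl = |Γ|²·P_inc = 290 mW, P_del = (1 − |Γ|²)·P_inc = 279 mW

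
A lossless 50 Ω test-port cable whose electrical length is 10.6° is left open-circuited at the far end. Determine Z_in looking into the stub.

Z_in ≈ −j267 Ω

tan(βl) = 0.187
For an open-circuited stub, Z_in = −jZ_0·cot(βl) = −jZ_0/tan(βl)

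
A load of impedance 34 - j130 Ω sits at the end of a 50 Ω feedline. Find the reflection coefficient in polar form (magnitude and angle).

Γ ≈ 0.846 ∠ -39.9°

Γ = (Z_L − Z_0)/(Z_L + Z_0) = (-16 − j130)/(84 − j130)
|Γ| = 131/155 = 0.846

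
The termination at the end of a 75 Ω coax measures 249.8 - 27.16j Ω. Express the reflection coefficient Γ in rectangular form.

Γ = (Z_L − Z_0)/(Z_L + Z_0) = (174.8 − j27.16)/(324.8 − j27.16)

Γ ≈ 0.541 − j0.0383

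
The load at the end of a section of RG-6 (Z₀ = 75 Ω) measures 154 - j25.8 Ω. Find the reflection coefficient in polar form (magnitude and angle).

Γ = (Z_L − Z_0)/(Z_L + Z_0) = (79 − j25.8)/(229 − j25.8)
|Γ| = 83.1/230 = 0.361

Γ ≈ 0.361 ∠ -11.7°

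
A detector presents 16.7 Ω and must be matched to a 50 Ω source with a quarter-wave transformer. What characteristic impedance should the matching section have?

Z_qwt ≈ 28.9 Ω

Z_qwt = √(Z_0·R_L) = √(50 × 16.7) = √835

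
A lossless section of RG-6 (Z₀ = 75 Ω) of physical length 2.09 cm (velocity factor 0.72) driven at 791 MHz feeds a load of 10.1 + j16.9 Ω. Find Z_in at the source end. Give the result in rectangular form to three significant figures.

λ = v/f = 0.72·c / 791 MHz = 0.273 m
βl = 2π·l/λ = 2π × 0.0765 = 27.6°
tan(βl) = tan(27.6°) = 0.522
Z_in = Z_0·(Z_L + jZ_0·tanβl)/(Z_0 + jZ_L·tanβl)
     = 75·(10.1 + j56)/(66.2 + j5.27)

Z_in ≈ 16.4 + j62.2 Ω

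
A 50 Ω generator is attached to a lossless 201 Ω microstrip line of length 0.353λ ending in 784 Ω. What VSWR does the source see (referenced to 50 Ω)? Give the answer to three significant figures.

βl = 2π × 0.353 = 127°
tan(βl) = -1.32
Z_in = Z_0·(Z_L + jZ_0·tanβl)/(Z_0 + jZ_L·tanβl) = 78 + j137 Ω
Γ_s = (Z_in − Z_s)/(Z_in + Z_s) = (28 + j137)/(128 + j137), |Γ_s| = 0.745
VSWR = (1 + |Γ_s|)/(1 − |Γ_s|)

VSWR ≈ 6.85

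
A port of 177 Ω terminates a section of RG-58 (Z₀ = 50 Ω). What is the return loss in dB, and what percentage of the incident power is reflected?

RL ≈ 5.04 dB; 31.3% of incident power reflected

Γ = (177 − 50)/(177 + 50) = 0.559
RL = −20·log₁₀(0.559) = 5.04 dB
P_refl/P_inc = |Γ|² = 0.313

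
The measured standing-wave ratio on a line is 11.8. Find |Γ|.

|Γ| ≈ 0.844

|Γ| = (S − 1)/(S + 1) = (11.8 − 1)/(11.8 + 1) = 10.8/12.8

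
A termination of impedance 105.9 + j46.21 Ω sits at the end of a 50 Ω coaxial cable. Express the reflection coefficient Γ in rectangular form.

Γ = (Z_L − Z_0)/(Z_L + Z_0) = (55.9 + j46.21)/(155.9 + j46.21)

Γ ≈ 0.41 + j0.175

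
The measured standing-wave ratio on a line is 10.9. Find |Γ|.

|Γ| = (S − 1)/(S + 1) = (10.9 − 1)/(10.9 + 1) = 9.9/11.9

|Γ| ≈ 0.832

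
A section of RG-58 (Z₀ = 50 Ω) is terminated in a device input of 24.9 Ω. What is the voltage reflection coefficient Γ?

Γ = -0.335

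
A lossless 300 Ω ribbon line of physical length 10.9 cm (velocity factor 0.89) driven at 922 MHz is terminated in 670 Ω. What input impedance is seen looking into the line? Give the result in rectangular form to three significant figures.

Z_in ≈ 226 + j202 Ω

λ = v/f = 0.89·c / 922 MHz = 0.29 m
βl = 2π·l/λ = 2π × 0.376 = 136°
tan(βl) = tan(136°) = -0.983
Z_in = Z_0·(Z_L + jZ_0·tanβl)/(Z_0 + jZ_L·tanβl)
     = 300·(670 − j295)/(300 − j658)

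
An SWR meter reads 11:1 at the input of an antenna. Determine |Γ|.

|Γ| ≈ 0.833

|Γ| = (S − 1)/(S + 1) = (11 − 1)/(11 + 1) = 10/12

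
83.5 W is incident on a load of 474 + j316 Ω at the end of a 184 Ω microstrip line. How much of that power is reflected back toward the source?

|Γ| = |(290 + j316)/(658 + j316)| = 0.588
|Γ|² = 0.345
P_refl = |Γ|²·P_inc = 28.8 W, P_del = (1 − |Γ|²)·P_inc = 54.7 W

P_reflected ≈ 28.8 W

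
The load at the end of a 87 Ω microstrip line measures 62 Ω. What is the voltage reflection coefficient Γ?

Γ = -0.168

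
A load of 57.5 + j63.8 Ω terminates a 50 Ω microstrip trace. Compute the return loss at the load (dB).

Γ = (7.5 + j63.8)/(107.5 + j63.8), |Γ| = 0.514
RL = −20·log₁₀|Γ| = −20·log₁₀(0.514)

RL ≈ 5.78 dB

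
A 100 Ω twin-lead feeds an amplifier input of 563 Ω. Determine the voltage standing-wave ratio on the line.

For a purely resistive load, VSWR = R_L/Z_0 or Z_0/R_L (whichever > 1) = 563/100

VSWR ≈ 5.63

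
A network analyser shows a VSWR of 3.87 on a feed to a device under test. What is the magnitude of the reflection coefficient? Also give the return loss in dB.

|Γ| ≈ 0.589; return loss ≈ 4.59 dB

|Γ| = (S − 1)/(S + 1) = (3.87 − 1)/(3.87 + 1) = 2.87/4.87
RL = −20·log₁₀|Γ| = −20·log₁₀(0.589)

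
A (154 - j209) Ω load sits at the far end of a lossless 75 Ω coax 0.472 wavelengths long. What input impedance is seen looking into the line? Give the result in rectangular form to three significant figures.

Z_in ≈ 410 − j144 Ω

βl = 2π × 0.472 = 170°
tan(βl) = tan(170°) = -0.178
Z_in = Z_0·(Z_L + jZ_0·tanβl)/(Z_0 + jZ_L·tanβl)
     = 75·(154 − j222)/(37.8 − j27.4)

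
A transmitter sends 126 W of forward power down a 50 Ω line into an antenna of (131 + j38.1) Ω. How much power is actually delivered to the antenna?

|Γ| = |(81 + j38.1)/(181 + j38.1)| = 0.484
|Γ|² = 0.234
P_refl = |Γ|²·P_inc = 29.5 W, P_del = (1 − |Γ|²)·P_inc = 96.5 W

P_delivered ≈ 96.5 W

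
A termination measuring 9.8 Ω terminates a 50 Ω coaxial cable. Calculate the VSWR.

VSWR ≈ 5.1

Γ = (9.8 − 50)/(9.8 + 50) = -0.672
VSWR = (1 + 0.672)/(1 − 0.672)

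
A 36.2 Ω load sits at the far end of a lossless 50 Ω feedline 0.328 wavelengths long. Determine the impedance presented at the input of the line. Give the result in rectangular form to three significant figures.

Z_in ≈ 57.5 − j15.7 Ω

βl = 2π × 0.328 = 118°
tan(βl) = tan(118°) = -1.87
Z_in = Z_0·(Z_L + jZ_0·tanβl)/(Z_0 + jZ_L·tanβl)
     = 50·(36.2 − j93.7)/(50 − j67.9)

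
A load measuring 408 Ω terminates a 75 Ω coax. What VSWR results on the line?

VSWR ≈ 5.44

For a purely resistive load, VSWR = R_L/Z_0 or Z_0/R_L (whichever > 1) = 408/75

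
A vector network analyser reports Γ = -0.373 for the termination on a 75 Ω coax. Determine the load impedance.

Z_L ≈ 34.2 Ω

Z_L = Z_0·(1 + Γ)/(1 − Γ) = 75·(0.627)/(1.37)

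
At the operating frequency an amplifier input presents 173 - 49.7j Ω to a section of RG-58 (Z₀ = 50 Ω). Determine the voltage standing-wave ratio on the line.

VSWR ≈ 3.77

Γ = (Z_L − Z_0)/(Z_L + Z_0) = (123 − j49.7)/(223 − j49.7)
|Γ| = 133/228 = 0.581
VSWR = (1 + |Γ|)/(1 − |Γ|) = 1.58/0.419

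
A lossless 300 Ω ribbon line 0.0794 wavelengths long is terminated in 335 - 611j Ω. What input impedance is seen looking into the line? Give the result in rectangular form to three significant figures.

Z_in ≈ 90.1 − j238 Ω

βl = 2π × 0.0794 = 28.6°
tan(βl) = tan(28.6°) = 0.545
Z_in = Z_0·(Z_L + jZ_0·tanβl)/(Z_0 + jZ_L·tanβl)
     = 300·(335 − j448)/(633 + j183)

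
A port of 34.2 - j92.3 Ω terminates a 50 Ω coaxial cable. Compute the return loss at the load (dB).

Γ = (-15.8 − j92.3)/(84.2 − j92.3), |Γ| = 0.75
RL = −20·log₁₀|Γ| = −20·log₁₀(0.75)

RL ≈ 2.5 dB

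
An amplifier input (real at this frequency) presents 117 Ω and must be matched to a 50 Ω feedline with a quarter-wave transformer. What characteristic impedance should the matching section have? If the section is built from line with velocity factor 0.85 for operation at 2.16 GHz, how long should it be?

Z_qwt = √(Z_0·R_L) = √(50 × 117) = √5850
λ = 0.85·c/f = 0.118 m, so l = λ/4 = 0.0295 m

Z_qwt ≈ 76.5 Ω; length ≈ 2.95 cm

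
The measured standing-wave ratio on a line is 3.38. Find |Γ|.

|Γ| = (S − 1)/(S + 1) = (3.38 − 1)/(3.38 + 1) = 2.38/4.38

|Γ| ≈ 0.543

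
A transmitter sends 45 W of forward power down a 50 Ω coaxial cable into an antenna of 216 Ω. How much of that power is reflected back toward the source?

P_reflected ≈ 17.5 W

Γ = (216 − 50)/(216 + 50) = 0.624
|Γ|² = 0.389
P_refl = |Γ|²·P_inc = 17.5 W, P_del = (1 − |Γ|²)·P_inc = 27.5 W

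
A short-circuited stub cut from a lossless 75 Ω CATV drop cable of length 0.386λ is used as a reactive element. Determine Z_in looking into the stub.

βl = 2π × 0.386 = 139°
tan(βl) = -0.871
For a short-circuited stub, Z_in = jZ_0·tan(βl)

Z_in ≈ −j65.3 Ω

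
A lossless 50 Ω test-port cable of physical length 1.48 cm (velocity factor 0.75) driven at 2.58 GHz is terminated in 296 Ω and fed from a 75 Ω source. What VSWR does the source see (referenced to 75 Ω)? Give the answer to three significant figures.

VSWR ≈ 7.74

λ = v/f = 0.75·c / 2.58 GHz = 0.0872 m
βl = 2π·l/λ = 2π × 0.17 = 61.1°
tan(βl) = 1.81
Z_in = Z_0·(Z_L + jZ_0·tanβl)/(Z_0 + jZ_L·tanβl) = 10.9 − j26.6 Ω
Γ_s = (Z_in − Z_s)/(Z_in + Z_s) = (-64.1 − j26.6)/(85.9 − j26.6), |Γ_s| = 0.771
VSWR = (1 + |Γ_s|)/(1 − |Γ_s|)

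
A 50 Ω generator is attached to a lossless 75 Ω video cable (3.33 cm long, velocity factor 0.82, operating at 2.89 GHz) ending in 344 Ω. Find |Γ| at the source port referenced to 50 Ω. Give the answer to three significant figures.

λ = v/f = 0.82·c / 2.89 GHz = 0.0851 m
βl = 2π·l/λ = 2π × 0.391 = 141°
tan(βl) = -0.815
Z_in = Z_0·(Z_L + jZ_0·tanβl)/(Z_0 + jZ_L·tanβl) = 38.3 + j81.8 Ω
Γ_s = (Z_in − Z_s)/(Z_in + Z_s) = (-11.7 + j81.8)/(88.3 + j81.8), |Γ_s| = 0.687

|Γ| ≈ 0.687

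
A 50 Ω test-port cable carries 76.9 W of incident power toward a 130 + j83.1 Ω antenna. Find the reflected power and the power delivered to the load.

P_reflected ≈ 26 W; P_delivered ≈ 50.9 W

|Γ| = |(80 + j83.1)/(180 + j83.1)| = 0.582
|Γ|² = 0.339
P_refl = |Γ|²·P_inc = 26 W, P_del = (1 − |Γ|²)·P_inc = 50.9 W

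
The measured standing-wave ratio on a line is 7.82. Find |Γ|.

|Γ| ≈ 0.773

|Γ| = (S − 1)/(S + 1) = (7.82 − 1)/(7.82 + 1) = 6.82/8.82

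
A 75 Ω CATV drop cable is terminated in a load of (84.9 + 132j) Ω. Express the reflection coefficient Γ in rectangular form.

Γ ≈ 0.442 + j0.461

Γ = (Z_L − Z_0)/(Z_L + Z_0) = (9.9 + j132)/(159.9 + j132)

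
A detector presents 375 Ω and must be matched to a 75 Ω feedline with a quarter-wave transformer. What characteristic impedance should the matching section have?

Z_qwt ≈ 168 Ω

Z_qwt = √(Z_0·R_L) = √(75 × 375) = √28120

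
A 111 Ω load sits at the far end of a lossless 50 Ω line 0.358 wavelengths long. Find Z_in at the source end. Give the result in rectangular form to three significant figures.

Z_in ≈ 32.8 + j28.4 Ω

βl = 2π × 0.358 = 129°
tan(βl) = tan(129°) = -1.24
Z_in = Z_0·(Z_L + jZ_0·tanβl)/(Z_0 + jZ_L·tanβl)
     = 50·(111 − j62)/(50 − j138)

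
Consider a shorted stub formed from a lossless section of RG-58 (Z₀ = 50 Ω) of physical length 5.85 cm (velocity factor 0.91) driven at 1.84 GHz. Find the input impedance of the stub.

Z_in ≈ −j39.1 Ω

λ = v/f = 0.91·c / 1.84 GHz = 0.148 m
βl = 2π·l/λ = 2π × 0.394 = 142°
tan(βl) = -0.783
For a shorted stub, Z_in = jZ_0·tan(βl)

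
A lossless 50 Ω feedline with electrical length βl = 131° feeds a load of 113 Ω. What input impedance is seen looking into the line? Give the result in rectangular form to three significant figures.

Z_in ≈ 33.8 + j30.4 Ω

tan(βl) = tan(131°) = -1.15
Z_in = Z_0·(Z_L + jZ_0·tanβl)/(Z_0 + jZ_L·tanβl)
     = 50·(113 − j57.5)/(50 − j130)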